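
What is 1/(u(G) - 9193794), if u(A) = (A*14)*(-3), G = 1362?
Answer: -1/9250998 ≈ -1.0810e-7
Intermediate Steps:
u(A) = -42*A (u(A) = (14*A)*(-3) = -42*A)
1/(u(G) - 9193794) = 1/(-42*1362 - 9193794) = 1/(-57204 - 9193794) = 1/(-9250998) = -1/9250998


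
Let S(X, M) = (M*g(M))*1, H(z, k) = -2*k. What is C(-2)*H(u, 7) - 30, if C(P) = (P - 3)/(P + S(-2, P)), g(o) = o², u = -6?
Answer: -37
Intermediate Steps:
S(X, M) = M³ (S(X, M) = (M*M²)*1 = M³*1 = M³)
C(P) = (-3 + P)/(P + P³) (C(P) = (P - 3)/(P + P³) = (-3 + P)/(P + P³))
C(-2)*H(u, 7) - 30 = ((-3 - 2)/(-2 + (-2)³))*(-2*7) - 30 = (-5/(-2 - 8))*(-14) - 30 = (-5/(-10))*(-14) - 30 = -⅒*(-5)*(-14) - 30 = (½)*(-14) - 30 = -7 - 30 = -37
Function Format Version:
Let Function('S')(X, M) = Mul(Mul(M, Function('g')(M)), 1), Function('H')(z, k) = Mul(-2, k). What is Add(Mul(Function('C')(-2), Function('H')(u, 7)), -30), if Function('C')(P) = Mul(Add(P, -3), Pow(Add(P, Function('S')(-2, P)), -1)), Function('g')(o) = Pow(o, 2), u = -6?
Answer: -37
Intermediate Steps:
Function('S')(X, M) = Pow(M, 3) (Function('S')(X, M) = Mul(Mul(M, Pow(M, 2)), 1) = Mul(Pow(M, 3), 1) = Pow(M, 3))
Function('C')(P) = Mul(Pow(Add(P, Pow(P, 3)), -1), Add(-3, P)) (Function('C')(P) = Mul(Add(P, -3), Pow(Add(P, Pow(P, 3)), -1)) = Mul(Add(-3, P), Pow(Add(P, Pow(P, 3)), -1)) = Mul(Pow(Add(P, Pow(P, 3)), -1), Add(-3, P)))
Add(Mul(Function('C')(-2), Function('H')(u, 7)), -30) = Add(Mul(Mul(Pow(Add(-2, Pow(-2, 3)), -1), Add(-3, -2)), Mul(-2, 7)), -30) = Add(Mul(Mul(Pow(Add(-2, -8), -1), -5), -14), -30) = Add(Mul(Mul(Pow(-10, -1), -5), -14), -30) = Add(Mul(Mul(Rational(-1, 10), -5), -14), -30) = Add(Mul(Rational(1, 2), -14), -30) = Add(-7, -30) = -37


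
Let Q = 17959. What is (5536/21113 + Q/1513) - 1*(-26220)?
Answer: 837958411515/31943969 ≈ 26232.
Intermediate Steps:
(5536/21113 + Q/1513) - 1*(-26220) = (5536/21113 + 17959/1513) - 1*(-26220) = (5536*(1/21113) + 17959*(1/1513)) + 26220 = (5536/21113 + 17959/1513) + 26220 = 387544335/31943969 + 26220 = 837958411515/31943969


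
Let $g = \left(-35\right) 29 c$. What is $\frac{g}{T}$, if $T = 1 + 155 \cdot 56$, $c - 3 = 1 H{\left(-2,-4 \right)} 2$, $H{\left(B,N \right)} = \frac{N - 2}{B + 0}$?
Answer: $- \frac{9135}{8681} \approx -1.0523$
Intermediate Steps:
$H{\left(B,N \right)} = \frac{-2 + N}{B}$
$c = 9$ ($c = 3 + 1 \frac{-2 - 4}{-2} \cdot 2 = 3 + 1 \left(\left(- \frac{1}{2}\right) \left(-6\right)\right) 2 = 3 + 1 \cdot 3 \cdot 2 = 3 + 3 \cdot 2 = 3 + 6 = 9$)
$T = 8681$ ($T = 1 + 8680 = 8681$)
$g = -9135$ ($g = \left(-35\right) 29 \cdot 9 = \left(-1015\right) 9 = -9135$)
$\frac{g}{T} = - \frac{9135}{8681}$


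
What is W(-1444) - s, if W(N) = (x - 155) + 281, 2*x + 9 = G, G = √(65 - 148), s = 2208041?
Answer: -4415839/2 + I*√83/2 ≈ -2.2079e+6 + 4.5552*I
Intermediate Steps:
G = I*√83 (G = √(-83) = I*√83 ≈ 9.1104*I)
x = -9/2 + I*√83/2 (x = -9/2 + (I*√83)/2 = -9/2 + I*√83/2 ≈ -4.5 + 4.5552*I)
W(N) = 243/2 + I*√83/2 (W(N) = ((-9/2 + I*√83/2) - 155) + 281 = (-319/2 + I*√83/2) + 281 = 243/2 + I*√83/2)
W(-1444) - s = (243/2 + I*√83/2) - 1*2208041 = (243/2 + I*√83/2) - 2208041 = -4415839/2 + I*√83/2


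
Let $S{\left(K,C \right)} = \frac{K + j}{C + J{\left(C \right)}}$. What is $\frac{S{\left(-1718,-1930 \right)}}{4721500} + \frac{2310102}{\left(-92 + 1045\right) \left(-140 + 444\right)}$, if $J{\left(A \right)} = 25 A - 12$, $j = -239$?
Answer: $\frac{1800827310404021}{225843396184000} \approx 7.9738$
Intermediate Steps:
$J{\left(A \right)} = -12 + 25 A$
$S{\left(K,C \right)} = \frac{-239 + K}{-12 + 26 C}$ ($S{\left(K,C \right)} = \frac{K - 239}{C + \left(-12 + 25 C\right)} = \frac{-239 + K}{-12 + 26 C}$)
$\frac{S{\left(-1718,-1930 \right)}}{4721500} + \frac{2310102}{\left(-92 + 1045\right) \left(-140 + 444\right)} = \frac{\frac{1}{2} \frac{1}{-6 + 13 \left(-1930\right)} \left(-239 - 1718\right)}{4721500} + \frac{2310102}{\left(-92 + 1045\right) \left(-140 + 444\right)} = \frac{1}{2} \frac{1}{-6 - 25090} \left(-1957\right) \frac{1}{4721500} + \frac{2310102}{953 \cdot 304} = \frac{1}{2} \frac{1}{-25096} \left(-1957\right) \frac{1}{4721500} + \frac{2310102}{289712} = \frac{1}{2} \left(- \frac{1}{25096}\right) \left(-1957\right) \frac{1}{4721500} + 2310102 \cdot \frac{1}{289712} = \frac{1957}{50192} \cdot \frac{1}{4721500} + \frac{1155051}{144856} = \frac{103}{12472712000} + \frac{1155051}{144856} = \frac{1800827310404021}{225843396184000}$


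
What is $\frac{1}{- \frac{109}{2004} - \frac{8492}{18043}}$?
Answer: $- \frac{36158172}{18984655} \approx -1.9046$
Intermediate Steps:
$\frac{1}{- \frac{109}{2004} - \frac{8492}{18043}} = \frac{1}{- \frac{18984655}{36158172}} = - \frac{36158172}{18984655}$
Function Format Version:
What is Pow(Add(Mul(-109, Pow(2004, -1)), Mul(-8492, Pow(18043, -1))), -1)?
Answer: Rational(-36158172, 18984655) ≈ -1.9046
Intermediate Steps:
Pow(Add(Mul(-109, Pow(2004, -1)), Mul(-8492, Pow(18043, -1))), -1) = Pow(Add(Mul(-109, Rational(1, 2004)), Mul(-8492, Rational(1, 18043))), -1) = Pow(Add(Rational(-109, 2004), Rational(-8492, 18043)), -1) = Pow(Rational(-18984655, 36158172), -1) = Rational(-36158172, 18984655)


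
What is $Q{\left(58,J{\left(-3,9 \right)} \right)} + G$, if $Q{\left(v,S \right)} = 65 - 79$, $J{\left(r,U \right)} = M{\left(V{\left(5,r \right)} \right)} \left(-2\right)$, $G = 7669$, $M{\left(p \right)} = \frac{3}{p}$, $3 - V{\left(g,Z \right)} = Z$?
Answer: $7655$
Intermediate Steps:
$V{\left(g,Z \right)} = 3 - Z$
$J{\left(r,U \right)} = - \frac{6}{3 - r}$ ($J{\left(r,U \right)} = \frac{3}{3 - r} \left(-2\right) = - \frac{6}{3 - r}$)
$Q{\left(v,S \right)} = -14$ ($Q{\left(v,S \right)} = 65 - 79 = -14$)
$Q{\left(58,J{\left(-3,9 \right)} \right)} + G = -14 + 7669 = 7655$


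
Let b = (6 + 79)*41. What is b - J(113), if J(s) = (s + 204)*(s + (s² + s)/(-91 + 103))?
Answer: -745271/2 ≈ -3.7264e+5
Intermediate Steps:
b = 3485 (b = 85*41 = 3485)
J(s) = (204 + s)*(s²/12 + 13*s/12) (J(s) = (204 + s)*(s + (s + s²)/12) = (204 + s)*(s + (s + s²)*(1/12)) = (204 + s)*(s + (s/12 + s²/12)) = (204 + s)*(s²/12 + 13*s/12))
b - J(113) = 3485 - 113*(2652 + 113² + 217*113)/12 = 3485 - 113*(2652 + 12769 + 24521)/12 = 3485 - 113*39942/12 = 3485 - 1*752241/2 = 3485 - 752241/2 = -745271/2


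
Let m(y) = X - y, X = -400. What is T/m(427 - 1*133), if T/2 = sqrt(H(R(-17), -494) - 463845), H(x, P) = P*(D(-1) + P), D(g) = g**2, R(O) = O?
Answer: -I*sqrt(220303)/347 ≈ -1.3526*I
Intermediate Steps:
H(x, P) = P*(1 + P) (H(x, P) = P*((-1)**2 + P) = P*(1 + P))
T = 2*I*sqrt(220303) (T = 2*sqrt(-494*(1 - 494) - 463845) = 2*sqrt(-494*(-493) - 463845) = 2*sqrt(243542 - 463845) = 2*sqrt(-220303) = 2*(I*sqrt(220303)) = 2*I*sqrt(220303) ≈ 938.73*I)
m(y) = -400 - y
T/m(427 - 1*133) = (2*I*sqrt(220303))/(-400 - (427 - 1*133)) = (2*I*sqrt(220303))/(-400 - (427 - 133)) = (2*I*sqrt(220303))/(-400 - 1*294) = (2*I*sqrt(220303))/(-400 - 294) = (2*I*sqrt(220303))/(-694) = (2*I*sqrt(220303))*(-1/694) = -I*sqrt(220303)/347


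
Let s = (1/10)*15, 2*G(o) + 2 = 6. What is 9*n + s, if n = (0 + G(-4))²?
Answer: 75/2 ≈ 37.500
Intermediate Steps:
G(o) = 2 (G(o) = -1 + (½)*6 = -1 + 3 = 2)
n = 4 (n = (0 + 2)² = 2² = 4)
s = 3/2 (s = (1*(⅒))*15 = (⅒)*15 = 3/2 ≈ 1.5000)
9*n + s = 9*4 + 3/2 = 36 + 3/2 = 75/2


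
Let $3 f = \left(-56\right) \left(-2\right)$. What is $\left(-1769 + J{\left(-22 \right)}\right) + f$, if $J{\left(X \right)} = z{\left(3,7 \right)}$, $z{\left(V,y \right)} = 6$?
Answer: $- \frac{5177}{3} \approx -1725.7$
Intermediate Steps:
$f = \frac{112}{3}$ ($f = \frac{\left(-56\right) \left(-2\right)}{3} = \frac{1}{3} \cdot 112 = \frac{112}{3} \approx 37.333$)
$J{\left(X \right)} = 6$
$\left(-1769 + J{\left(-22 \right)}\right) + f = \left(-1769 + 6\right) + \frac{112}{3} = -1763 + \frac{112}{3} = - \frac{5177}{3}$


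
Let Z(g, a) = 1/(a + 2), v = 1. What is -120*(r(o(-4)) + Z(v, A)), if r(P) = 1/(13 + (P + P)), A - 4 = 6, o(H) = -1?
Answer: -230/11 ≈ -20.909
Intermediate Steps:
A = 10 (A = 4 + 6 = 10)
Z(g, a) = 1/(2 + a)
r(P) = 1/(13 + 2*P)
-120*(r(o(-4)) + Z(v, A)) = -120*(1/(13 + 2*(-1)) + 1/(2 + 10)) = -120*(1/(13 - 2) + 1/12) = -120*(1/11 + 1/12) = -120*23/132 = -230/11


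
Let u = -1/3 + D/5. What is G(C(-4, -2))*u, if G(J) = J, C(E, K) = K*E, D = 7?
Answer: 128/15 ≈ 8.5333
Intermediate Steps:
C(E, K) = E*K
u = 16/15 (u = -1/3 + 7/5 = -1*⅓ + 7*(⅕) = -⅓ + 7/5 = 16/15 ≈ 1.0667)
G(C(-4, -2))*u = -4*(-2)*(16/15) = 8*(16/15) = 128/15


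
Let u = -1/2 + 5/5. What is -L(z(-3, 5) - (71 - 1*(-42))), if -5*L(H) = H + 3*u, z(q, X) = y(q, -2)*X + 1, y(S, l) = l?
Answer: -241/10 ≈ -24.100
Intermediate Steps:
z(q, X) = 1 - 2*X (z(q, X) = -2*X + 1 = 1 - 2*X)
u = 1/2 (u = -1*1/2 + 5*(1/5) = -1/2 + 1 = 1/2 ≈ 0.50000)
L(H) = -3/10 - H/5 (L(H) = -(H + 3*(1/2))/5 = -(H + 3/2)/5 = -(3/2 + H)/5 = -3/10 - H/5)
-L(z(-3, 5) - (71 - 1*(-42))) = -(-3/10 - ((1 - 2*5) - (71 - 1*(-42)))/5) = -(-3/10 - ((1 - 10) - (71 + 42))/5) = -(-3/10 - (-9 - 1*113)/5) = -(-3/10 - (-9 - 113)/5) = -(-3/10 - 1/5*(-122)) = -(-3/10 + 122/5) = -1*241/10 = -241/10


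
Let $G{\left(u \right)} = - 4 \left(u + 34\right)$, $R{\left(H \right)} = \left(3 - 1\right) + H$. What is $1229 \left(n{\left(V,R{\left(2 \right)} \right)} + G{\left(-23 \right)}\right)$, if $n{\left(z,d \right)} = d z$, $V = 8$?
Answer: $-14748$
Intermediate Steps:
$R{\left(H \right)} = 2 + H$
$G{\left(u \right)} = -136 - 4 u$ ($G{\left(u \right)} = - 4 \left(34 + u\right) = -136 - 4 u$)
$1229 \left(n{\left(V,R{\left(2 \right)} \right)} + G{\left(-23 \right)}\right) = 1229 \left(\left(2 + 2\right) 8 - 44\right) = 1229 \left(4 \cdot 8 + \left(-136 + 92\right)\right) = 1229 \left(32 - 44\right) = 1229 \left(-12\right) = -14748$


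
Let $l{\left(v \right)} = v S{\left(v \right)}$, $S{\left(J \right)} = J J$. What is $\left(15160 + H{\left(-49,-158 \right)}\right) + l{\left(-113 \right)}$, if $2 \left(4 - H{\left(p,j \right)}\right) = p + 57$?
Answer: $-1427737$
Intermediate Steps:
$S{\left(J \right)} = J^{2}$
$l{\left(v \right)} = v^{3}$ ($l{\left(v \right)} = v v^{2} = v^{3}$)
$H{\left(p,j \right)} = - \frac{49}{2} - \frac{p}{2}$ ($H{\left(p,j \right)} = 4 - \frac{p + 57}{2} = 4 - \frac{57 + p}{2} = 4 - \left(\frac{57}{2} + \frac{p}{2}\right) = - \frac{49}{2} - \frac{p}{2}$)
$\left(15160 + H{\left(-49,-158 \right)}\right) + l{\left(-113 \right)} = \left(15160 - 0\right) + \left(-113\right)^{3} = \left(15160 + \left(- \frac{49}{2} + \frac{49}{2}\right)\right) - 1442897 = \left(15160 + 0\right) - 1442897 = 15160 - 1442897 = -1427737$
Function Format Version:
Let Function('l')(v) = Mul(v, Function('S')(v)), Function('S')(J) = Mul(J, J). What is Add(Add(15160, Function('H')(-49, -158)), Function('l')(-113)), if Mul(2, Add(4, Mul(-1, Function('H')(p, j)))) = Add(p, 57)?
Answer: -1427737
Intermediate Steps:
Function('S')(J) = Pow(J, 2)
Function('l')(v) = Pow(v, 3) (Function('l')(v) = Mul(v, Pow(v, 2)) = Pow(v, 3))
Function('H')(p, j) = Add(Rational(-49, 2), Mul(Rational(-1, 2), p)) (Function('H')(p, j) = Add(4, Mul(Rational(-1, 2), Add(p, 57))) = Add(4, Mul(Rational(-1, 2), Add(57, p))) = Add(4, Add(Rational(-57, 2), Mul(Rational(-1, 2), p))) = Add(Rational(-49, 2), Mul(Rational(-1, 2), p)))
Add(Add(15160, Function('H')(-49, -158)), Function('l')(-113)) = Add(Add(15160, Add(Rational(-49, 2), Mul(Rational(-1, 2), -49))), Pow(-113, 3)) = Add(Add(15160, Add(Rational(-49, 2), Rational(49, 2))), -1442897) = Add(Add(15160, 0), -1442897) = Add(15160, -1442897) = -1427737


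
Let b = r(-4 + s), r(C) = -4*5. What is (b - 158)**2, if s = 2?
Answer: 31684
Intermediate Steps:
r(C) = -20
b = -20
(b - 158)**2 = (-20 - 158)**2 = (-178)**2 = 31684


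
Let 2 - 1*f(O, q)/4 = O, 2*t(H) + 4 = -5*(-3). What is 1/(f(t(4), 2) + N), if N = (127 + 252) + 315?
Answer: 1/680 ≈ 0.0014706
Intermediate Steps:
t(H) = 11/2 (t(H) = -2 + (-5*(-3))/2 = -2 + (½)*15 = -2 + 15/2 = 11/2)
f(O, q) = 8 - 4*O
N = 694 (N = 379 + 315 = 694)
1/(f(t(4), 2) + N) = 1/((8 - 4*11/2) + 694) = 1/((8 - 22) + 694) = 1/(-14 + 694) = 1/680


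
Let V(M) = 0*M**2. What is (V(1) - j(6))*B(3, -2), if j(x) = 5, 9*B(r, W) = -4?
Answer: 20/9 ≈ 2.2222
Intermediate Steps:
B(r, W) = -4/9 (B(r, W) = (1/9)*(-4) = -4/9)
V(M) = 0
(V(1) - j(6))*B(3, -2) = (0 - 1*5)*(-4/9) = (0 - 5)*(-4/9) = -5*(-4/9) = 20/9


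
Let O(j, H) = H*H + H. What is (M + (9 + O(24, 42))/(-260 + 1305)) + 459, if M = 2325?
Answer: 52929/19 ≈ 2785.7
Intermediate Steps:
O(j, H) = H + H² (O(j, H) = H² + H = H + H²)
(M + (9 + O(24, 42))/(-260 + 1305)) + 459 = (2325 + (9 + 42*(1 + 42))/(-260 + 1305)) + 459 = (2325 + (9 + 42*43)/1045) + 459 = (2325 + (9 + 1806)*(1/1045)) + 459 = (2325 + 1815*(1/1045)) + 459 = (2325 + 33/19) + 459 = 44208/19 + 459 = 52929/19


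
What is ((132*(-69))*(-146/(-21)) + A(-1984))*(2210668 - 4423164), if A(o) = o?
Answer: 1011429271424/7 ≈ 1.4449e+11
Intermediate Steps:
((132*(-69))*(-146/(-21)) + A(-1984))*(2210668 - 4423164) = ((132*(-69))*(-146/(-21)) - 1984)*(2210668 - 4423164) = (-(-1329768)*(-1)/21 - 1984)*(-2212496) = (-9108*146/21 - 1984)*(-2212496) = (-443256/7 - 1984)*(-2212496) = -457144/7*(-2212496) = 1011429271424/7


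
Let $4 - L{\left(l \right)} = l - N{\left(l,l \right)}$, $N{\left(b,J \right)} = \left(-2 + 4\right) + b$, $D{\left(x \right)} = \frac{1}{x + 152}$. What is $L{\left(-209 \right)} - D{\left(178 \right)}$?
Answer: $\frac{1979}{330} \approx 5.997$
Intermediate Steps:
$D{\left(x \right)} = \frac{1}{152 + x}$
$N{\left(b,J \right)} = 2 + b$
$L{\left(l \right)} = 6$ ($L{\left(l \right)} = 4 - \left(l - \left(2 + l\right)\right) = 4 - -2 = 4 + 2 = 6$)
$L{\left(-209 \right)} - D{\left(178 \right)} = 6 - \frac{1}{152 + 178} = 6 - \frac{1}{330} = \frac{1979}{330}$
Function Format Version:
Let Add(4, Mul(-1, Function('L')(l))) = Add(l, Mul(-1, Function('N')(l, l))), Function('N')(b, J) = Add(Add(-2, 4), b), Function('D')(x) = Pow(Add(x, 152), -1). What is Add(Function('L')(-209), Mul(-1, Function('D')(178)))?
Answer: Rational(1979, 330) ≈ 5.9970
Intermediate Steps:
Function('D')(x) = Pow(Add(152, x), -1)
Function('N')(b, J) = Add(2, b)
Function('L')(l) = 6 (Function('L')(l) = Add(4, Mul(-1, Add(l, Mul(-1, Add(2, l))))) = Add(4, Mul(-1, Add(l, Add(-2, Mul(-1, l))))) = Add(4, Mul(-1, -2)) = Add(4, 2) = 6)
Add(Function('L')(-209), Mul(-1, Function('D')(178))) = Add(6, Mul(-1, Pow(Add(152, 178), -1))) = Add(6, Mul(-1, Pow(330, -1))) = Add(6, Mul(-1, Rational(1, 330))) = Add(6, Rational(-1, 330)) = Rational(1979, 330)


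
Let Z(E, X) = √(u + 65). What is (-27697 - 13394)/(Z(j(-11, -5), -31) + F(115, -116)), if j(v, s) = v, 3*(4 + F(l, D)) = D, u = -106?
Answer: 15778944/16753 + 369819*I*√41/16753 ≈ 941.86 + 141.35*I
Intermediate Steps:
F(l, D) = -4 + D/3
Z(E, X) = I*√41 (Z(E, X) = √(-106 + 65) = √(-41) = I*√41)
(-27697 - 13394)/(Z(j(-11, -5), -31) + F(115, -116)) = (-27697 - 13394)/(I*√41 + (-4 + (⅓)*(-116))) = -41091/(I*√41 + (-4 - 116/3)) = -41091/(I*√41 - 128/3) = -41091/(-128/3 + I*√41)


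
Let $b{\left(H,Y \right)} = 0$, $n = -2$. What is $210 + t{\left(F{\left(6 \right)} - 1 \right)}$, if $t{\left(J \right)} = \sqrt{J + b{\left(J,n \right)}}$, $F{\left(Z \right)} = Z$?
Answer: $210 + \sqrt{5} \approx 212.24$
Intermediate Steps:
$t{\left(J \right)} = \sqrt{J}$ ($t{\left(J \right)} = \sqrt{J + 0} = \sqrt{J}$)
$210 + t{\left(F{\left(6 \right)} - 1 \right)} = 210 + \sqrt{6 - 1} = 210 + \sqrt{5}$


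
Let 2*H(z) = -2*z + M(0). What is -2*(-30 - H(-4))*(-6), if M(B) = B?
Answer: -408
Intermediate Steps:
H(z) = -z (H(z) = (-2*z + 0)/2 = (-2*z)/2 = -z)
-2*(-30 - H(-4))*(-6) = -2*(-30 - (-1)*(-4))*(-6) = -2*(-30 - 1*4)*(-6) = -2*(-30 - 4)*(-6) = -2*(-34)*(-6) = 68*(-6) = -408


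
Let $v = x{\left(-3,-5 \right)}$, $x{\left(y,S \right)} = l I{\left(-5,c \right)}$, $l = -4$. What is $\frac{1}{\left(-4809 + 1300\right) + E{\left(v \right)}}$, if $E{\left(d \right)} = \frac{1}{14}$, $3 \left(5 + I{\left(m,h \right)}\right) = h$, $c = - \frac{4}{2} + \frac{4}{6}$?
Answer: $- \frac{14}{49125} \approx -0.00028499$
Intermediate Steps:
$c = - \frac{4}{3}$ ($c = \left(-4\right) \frac{1}{2} + 4 \cdot \frac{1}{6} = -2 + \frac{2}{3} = - \frac{4}{3} \approx -1.3333$)
$I{\left(m,h \right)} = -5 + \frac{h}{3}$
$x{\left(y,S \right)} = \frac{196}{9}$ ($x{\left(y,S \right)} = - 4 \left(-5 + \frac{1}{3} \left(- \frac{4}{3}\right)\right) = - 4 \left(-5 - \frac{4}{9}\right) = \left(-4\right) \left(- \frac{49}{9}\right) = \frac{196}{9}$)
$v = \frac{196}{9} \approx 21.778$
$E{\left(d \right)} = \frac{1}{14}$
$\frac{1}{\left(-4809 + 1300\right) + E{\left(v \right)}} = \frac{1}{\left(-4809 + 1300\right) + \frac{1}{14}} = \frac{1}{-3509 + \frac{1}{14}} = \frac{1}{- \frac{49125}{14}} = - \frac{14}{49125}$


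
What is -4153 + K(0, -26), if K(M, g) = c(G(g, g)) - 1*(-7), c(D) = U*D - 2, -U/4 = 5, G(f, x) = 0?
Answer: -4148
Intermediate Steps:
U = -20 (U = -4*5 = -20)
c(D) = -2 - 20*D (c(D) = -20*D - 2 = -2 - 20*D)
K(M, g) = 5 (K(M, g) = (-2 - 20*0) - 1*(-7) = (-2 + 0) + 7 = -2 + 7 = 5)
-4153 + K(0, -26) = -4153 + 5 = -4148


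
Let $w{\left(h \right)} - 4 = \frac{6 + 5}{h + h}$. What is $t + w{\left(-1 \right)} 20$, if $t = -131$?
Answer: $-161$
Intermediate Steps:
$w{\left(h \right)} = 4 + \frac{11}{2 h}$ ($w{\left(h \right)} = 4 + \frac{6 + 5}{h + h} = 4 + \frac{11}{2 h}$)
$t + w{\left(-1 \right)} 20 = -131 + \left(4 + \frac{11}{2 \left(-1\right)}\right) 20 = -131 + \left(4 + \frac{11}{2} \left(-1\right)\right) 20 = -131 + \left(4 - \frac{11}{2}\right) 20 = -131 - 30 = -161$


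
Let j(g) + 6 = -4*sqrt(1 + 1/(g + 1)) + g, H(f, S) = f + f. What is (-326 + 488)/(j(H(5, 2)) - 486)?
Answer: -214731/638843 + 324*sqrt(33)/638843 ≈ -0.33321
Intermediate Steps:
H(f, S) = 2*f
j(g) = -6 + g - 4*sqrt(1 + 1/(1 + g)) (j(g) = -6 + (-4*sqrt(1 + 1/(g + 1)) + g) = -6 + (-4*sqrt(1 + 1/(1 + g)) + g) = -6 + (g - 4*sqrt(1 + 1/(1 + g))) = -6 + g - 4*sqrt(1 + 1/(1 + g)))
(-326 + 488)/(j(H(5, 2)) - 486) = (-326 + 488)/((-6 + 2*5 - 4*sqrt(2 + 2*5)/sqrt(1 + 2*5)) - 486) = 162/((-6 + 10 - 4*sqrt(2 + 10)/sqrt(1 + 10)) - 486) = 162/((-6 + 10 - 4*2*sqrt(33)/11) - 486) = 162/((-6 + 10 - 8*sqrt(33)/11) - 486) = 162/((4 - 8*sqrt(33)/11) - 486) = 162/(-482 - 8*sqrt(33)/11)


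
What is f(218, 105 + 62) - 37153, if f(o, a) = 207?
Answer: -36946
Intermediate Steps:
f(218, 105 + 62) - 37153 = 207 - 37153 = -36946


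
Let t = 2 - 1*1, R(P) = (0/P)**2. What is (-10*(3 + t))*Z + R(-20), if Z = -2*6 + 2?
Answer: 400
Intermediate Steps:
R(P) = 0 (R(P) = 0**2 = 0)
Z = -10 (Z = -12 + 2 = -10)
t = 1 (t = 2 - 1 = 1)
(-10*(3 + t))*Z + R(-20) = -10*(3 + 1)*(-10) + 0 = -10*4*(-10) + 0 = -40*(-10) + 0 = 400 + 0 = 400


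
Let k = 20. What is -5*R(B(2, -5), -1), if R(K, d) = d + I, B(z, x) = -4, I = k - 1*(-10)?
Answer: -145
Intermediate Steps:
I = 30 (I = 20 - 1*(-10) = 20 + 10 = 30)
R(K, d) = 30 + d (R(K, d) = d + 30 = 30 + d)
-5*R(B(2, -5), -1) = -5*(30 - 1) = -5*29 = -145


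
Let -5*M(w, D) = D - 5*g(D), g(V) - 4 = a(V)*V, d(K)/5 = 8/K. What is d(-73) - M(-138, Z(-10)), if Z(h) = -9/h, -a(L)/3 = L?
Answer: -14147/7300 ≈ -1.9379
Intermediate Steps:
d(K) = 40/K (d(K) = 5*(8/K) = 40/K)
a(L) = -3*L
g(V) = 4 - 3*V**2 (g(V) = 4 + (-3*V)*V = 4 - 3*V**2)
M(w, D) = 4 - 3*D**2 - D/5 (M(w, D) = -(D - 5*(4 - 3*D**2))/5 = -(D + (-20 + 15*D**2))/5 = -(-20 + D + 15*D**2)/5 = 4 - 3*D**2 - D/5)
d(-73) - M(-138, Z(-10)) = 40/(-73) - (4 - 3*(-9/(-10))**2 - (-9)/(5*(-10))) = 40*(-1/73) - (4 - 3*(-9*(-1/10))**2 - (-9)*(-1)/(5*10)) = -40/73 - (4 - 3*(9/10)**2 - 1/5*9/10) = -40/73 - (4 - 3*81/100 - 9/50) = -40/73 - (4 - 243/100 - 9/50) = -40/73 - 1*139/100 = -40/73 - 139/100 = -14147/7300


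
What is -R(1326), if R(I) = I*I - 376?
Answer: -1757900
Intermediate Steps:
R(I) = -376 + I**2 (R(I) = I**2 - 376 = -376 + I**2)
-R(1326) = -(-376 + 1326**2) = -(-376 + 1758276) = -1*1757900 = -1757900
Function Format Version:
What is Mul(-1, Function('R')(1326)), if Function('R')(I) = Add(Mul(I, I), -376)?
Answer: -1757900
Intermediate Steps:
Function('R')(I) = Add(-376, Pow(I, 2)) (Function('R')(I) = Add(Pow(I, 2), -376) = Add(-376, Pow(I, 2)))
Mul(-1, Function('R')(1326)) = Mul(-1, Add(-376, Pow(1326, 2))) = Mul(-1, Add(-376, 1758276)) = Mul(-1, 1757900) = -1757900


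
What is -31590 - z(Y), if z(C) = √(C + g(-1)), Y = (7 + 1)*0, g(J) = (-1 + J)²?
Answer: -31592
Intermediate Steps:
Y = 0 (Y = 8*0 = 0)
z(C) = √(4 + C) (z(C) = √(C + (-1 - 1)²) = √(C + (-2)²) = √(C + 4) = √(4 + C))
-31590 - z(Y) = -31590 - √(4 + 0) = -31590 - √4 = -31590 - 1*2 = -31590 - 2 = -31592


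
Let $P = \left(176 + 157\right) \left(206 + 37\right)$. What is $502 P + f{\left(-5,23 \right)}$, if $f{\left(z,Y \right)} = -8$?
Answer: $40621330$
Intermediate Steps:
$P = 80919$ ($P = 333 \cdot 243 = 80919$)
$502 P + f{\left(-5,23 \right)} = 502 \cdot 80919 - 8 = 40621338 - 8 = 40621330$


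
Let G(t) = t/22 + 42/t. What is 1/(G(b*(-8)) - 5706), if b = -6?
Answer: -88/501859 ≈ -0.00017535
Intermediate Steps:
G(t) = 42/t + t/22 (G(t) = t*(1/22) + 42/t = t/22 + 42/t = 42/t + t/22)
1/(G(b*(-8)) - 5706) = 1/((42/((-6*(-8))) + (-6*(-8))/22) - 5706) = 1/((42/48 + (1/22)*48) - 5706) = 1/((42*(1/48) + 24/11) - 5706) = 1/((7/8 + 24/11) - 5706) = 1/(269/88 - 5706) = 1/(-501859/88) = -88/501859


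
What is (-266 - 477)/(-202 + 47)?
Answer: 743/155 ≈ 4.7935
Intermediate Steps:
(-266 - 477)/(-202 + 47) = -743/(-155) = -743*(-1/155) = 743/155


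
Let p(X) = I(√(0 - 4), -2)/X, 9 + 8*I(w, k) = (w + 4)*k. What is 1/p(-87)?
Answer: 11832/305 - 2784*I/305 ≈ 38.793 - 9.1279*I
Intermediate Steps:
I(w, k) = -9/8 + k*(4 + w)/8 (I(w, k) = -9/8 + ((w + 4)*k)/8 = -9/8 + ((4 + w)*k)/8 = -9/8 + (k*(4 + w))/8 = -9/8 + k*(4 + w)/8)
p(X) = (-17/8 - I/2)/X (p(X) = (-9/8 + (½)*(-2) + (⅛)*(-2)*√(0 - 4))/X = (-9/8 - 1 + (⅛)*(-2)*√(-4))/X = (-9/8 - 1 + (⅛)*(-2)*(2*I))/X = (-9/8 - 1 - I/2)/X = (-17/8 - I/2)/X)
1/p(-87) = 1/((⅛)*(-17 - 4*I)/(-87)) = 1/((⅛)*(-1/87)*(-17 - 4*I)) = 1/(17/696 + I/174) = 484416*(17/696 - I/174)/305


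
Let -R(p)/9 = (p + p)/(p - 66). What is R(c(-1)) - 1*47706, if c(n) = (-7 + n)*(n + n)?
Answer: -1192506/25 ≈ -47700.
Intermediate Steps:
c(n) = 2*n*(-7 + n) (c(n) = (-7 + n)*(2*n) = 2*n*(-7 + n))
R(p) = -18*p/(-66 + p) (R(p) = -9*(p + p)/(p - 66) = -9*2*p/(-66 + p) = -18*p/(-66 + p))
R(c(-1)) - 1*47706 = -18*2*(-1)*(-7 - 1)/(-66 + 2*(-1)*(-7 - 1)) - 1*47706 = -18*2*(-1)*(-8)/(-66 + 2*(-1)*(-8)) - 47706 = -18*16/(-66 + 16) - 47706 = -18*16/(-50) - 47706 = -18*16*(-1/50) - 47706 = 144/25 - 47706 = -1192506/25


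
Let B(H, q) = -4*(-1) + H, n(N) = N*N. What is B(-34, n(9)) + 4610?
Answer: 4580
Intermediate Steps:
n(N) = N²
B(H, q) = 4 + H
B(-34, n(9)) + 4610 = (4 - 34) + 4610 = -30 + 4610 = 4580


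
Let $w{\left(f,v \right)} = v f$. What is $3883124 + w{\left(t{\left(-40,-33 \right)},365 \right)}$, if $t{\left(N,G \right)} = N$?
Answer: $3868524$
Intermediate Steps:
$w{\left(f,v \right)} = f v$
$3883124 + w{\left(t{\left(-40,-33 \right)},365 \right)} = 3883124 - 14600 = 3868524$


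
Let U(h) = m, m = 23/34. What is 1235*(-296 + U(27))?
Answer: -12400635/34 ≈ -3.6472e+5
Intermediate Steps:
m = 23/34 (m = 23*(1/34) = 23/34 ≈ 0.67647)
U(h) = 23/34
1235*(-296 + U(27)) = 1235*(-296 + 23/34) = 1235*(-10041/34) = -12400635/34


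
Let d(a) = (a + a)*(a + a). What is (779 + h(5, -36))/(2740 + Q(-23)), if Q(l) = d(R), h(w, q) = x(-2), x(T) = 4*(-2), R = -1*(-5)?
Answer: 771/2840 ≈ 0.27148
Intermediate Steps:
R = 5
x(T) = -8
d(a) = 4*a**2 (d(a) = (2*a)*(2*a) = 4*a**2)
h(w, q) = -8
Q(l) = 100 (Q(l) = 4*5**2 = 4*25 = 100)
(779 + h(5, -36))/(2740 + Q(-23)) = (779 - 8)/(2740 + 100) = 771/2840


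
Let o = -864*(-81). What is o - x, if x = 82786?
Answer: -12802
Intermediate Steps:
o = 69984
o - x = 69984 - 1*82786 = 69984 - 82786 = -12802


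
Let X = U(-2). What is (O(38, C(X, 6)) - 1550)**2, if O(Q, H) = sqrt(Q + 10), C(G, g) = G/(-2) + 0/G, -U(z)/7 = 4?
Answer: 2402548 - 12400*sqrt(3) ≈ 2.3811e+6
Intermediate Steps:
U(z) = -28 (U(z) = -7*4 = -28)
X = -28
C(G, g) = -G/2 (C(G, g) = G*(-1/2) + 0 = -G/2 + 0 = -G/2)
O(Q, H) = sqrt(10 + Q)
(O(38, C(X, 6)) - 1550)**2 = (sqrt(10 + 38) - 1550)**2 = (sqrt(48) - 1550)**2 = (4*sqrt(3) - 1550)**2 = (-1550 + 4*sqrt(3))**2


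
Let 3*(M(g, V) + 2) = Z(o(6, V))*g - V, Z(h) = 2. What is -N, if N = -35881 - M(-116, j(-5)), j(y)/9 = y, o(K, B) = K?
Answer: 107450/3 ≈ 35817.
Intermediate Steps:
j(y) = 9*y
M(g, V) = -2 - V/3 + 2*g/3 (M(g, V) = -2 + (2*g - V)/3 = -2 + (-V + 2*g)/3 = -2 + (-V/3 + 2*g/3) = -2 - V/3 + 2*g/3)
N = -107450/3 (N = -35881 - (-2 - 3*(-5) + (⅔)*(-116)) = -35881 - (-2 - ⅓*(-45) - 232/3) = -35881 - (-2 + 15 - 232/3) = -35881 - 1*(-193/3) = -35881 + 193/3 = -107450/3 ≈ -35817.)
-N = -1*(-107450/3) = 107450/3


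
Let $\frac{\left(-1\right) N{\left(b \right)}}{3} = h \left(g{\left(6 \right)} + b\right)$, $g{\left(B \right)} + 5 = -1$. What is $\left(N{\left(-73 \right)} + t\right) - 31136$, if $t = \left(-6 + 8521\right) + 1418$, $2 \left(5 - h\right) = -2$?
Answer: $-19781$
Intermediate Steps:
$g{\left(B \right)} = -6$ ($g{\left(B \right)} = -5 - 1 = -6$)
$h = 6$ ($h = 5 - -1 = 5 + 1 = 6$)
$N{\left(b \right)} = 108 - 18 b$ ($N{\left(b \right)} = - 3 \cdot 6 \left(-6 + b\right) = - 3 \left(-36 + 6 b\right) = 108 - 18 b$)
$t = 9933$ ($t = 8515 + 1418 = 9933$)
$\left(N{\left(-73 \right)} + t\right) - 31136 = \left(\left(108 - -1314\right) + 9933\right) - 31136 = \left(\left(108 + 1314\right) + 9933\right) - 31136 = \left(1422 + 9933\right) - 31136 = 11355 - 31136 = -19781$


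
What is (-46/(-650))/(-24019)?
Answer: -23/7806175 ≈ -2.9464e-6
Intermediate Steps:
(-46/(-650))/(-24019) = -1/650*(-46)*(-1/24019) = (23/325)*(-1/24019) = -23/7806175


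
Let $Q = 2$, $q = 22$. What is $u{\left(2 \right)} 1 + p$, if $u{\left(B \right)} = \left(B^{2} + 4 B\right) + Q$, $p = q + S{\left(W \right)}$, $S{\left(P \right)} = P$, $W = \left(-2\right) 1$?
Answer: $34$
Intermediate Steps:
$W = -2$
$p = 20$ ($p = 22 - 2 = 20$)
$u{\left(B \right)} = 2 + B^{2} + 4 B$ ($u{\left(B \right)} = \left(B^{2} + 4 B\right) + 2 = 2 + B^{2} + 4 B$)
$u{\left(2 \right)} 1 + p = \left(2 + 2^{2} + 4 \cdot 2\right) 1 + 20 = \left(2 + 4 + 8\right) 1 + 20 = 14 \cdot 1 + 20 = 14 + 20 = 34$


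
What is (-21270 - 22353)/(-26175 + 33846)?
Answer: -14541/2557 ≈ -5.6867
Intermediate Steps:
(-21270 - 22353)/(-26175 + 33846) = -43623/7671 = -43623*1/7671 = -14541/2557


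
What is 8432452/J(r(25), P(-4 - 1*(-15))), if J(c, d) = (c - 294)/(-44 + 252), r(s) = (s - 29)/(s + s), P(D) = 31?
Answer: -5481093800/919 ≈ -5.9642e+6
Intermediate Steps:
r(s) = (-29 + s)/(2*s) (r(s) = (-29 + s)/((2*s)) = (-29 + s)*(1/(2*s)) = (-29 + s)/(2*s))
J(c, d) = -147/104 + c/208 (J(c, d) = (-294 + c)/208 = (-294 + c)*(1/208) = -147/104 + c/208)
8432452/J(r(25), P(-4 - 1*(-15))) = 8432452/(-147/104 + ((1/2)*(-29 + 25)/25)/208) = 8432452/(-147/104 + ((1/2)*(1/25)*(-4))/208) = 8432452/(-147/104 + (1/208)*(-2/25)) = 8432452/(-147/104 - 1/2600) = 8432452/(-919/650) = 8432452*(-650/919) = -5481093800/919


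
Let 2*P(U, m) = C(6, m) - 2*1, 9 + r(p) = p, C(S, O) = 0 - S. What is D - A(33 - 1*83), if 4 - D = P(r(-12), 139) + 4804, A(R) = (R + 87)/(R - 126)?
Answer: -844059/176 ≈ -4795.8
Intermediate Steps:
C(S, O) = -S
r(p) = -9 + p
P(U, m) = -4 (P(U, m) = (-1*6 - 2*1)/2 = (-6 - 2)/2 = (½)*(-8) = -4)
A(R) = (87 + R)/(-126 + R)
D = -4796 (D = 4 - (-4 + 4804) = 4 - 1*4800 = 4 - 4800 = -4796)
D - A(33 - 1*83) = -4796 - (87 + (33 - 1*83))/(-126 + (33 - 1*83)) = -4796 - (87 + (33 - 83))/(-126 + (33 - 83)) = -4796 - (87 - 50)/(-126 - 50) = -4796 - 37/(-176) = -4796 - (-1)*37/176 = -4796 - 1*(-37/176) = -4796 + 37/176 = -844059/176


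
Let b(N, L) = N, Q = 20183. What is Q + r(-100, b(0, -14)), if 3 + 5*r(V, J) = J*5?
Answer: 100912/5 ≈ 20182.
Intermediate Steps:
r(V, J) = -3/5 + J (r(V, J) = -3/5 + (J*5)/5 = -3/5 + (5*J)/5 = -3/5 + J)
Q + r(-100, b(0, -14)) = 20183 + (-3/5 + 0) = 20183 - 3/5 = 100912/5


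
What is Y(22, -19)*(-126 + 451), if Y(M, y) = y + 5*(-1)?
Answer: -7800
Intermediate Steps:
Y(M, y) = -5 + y (Y(M, y) = y - 5 = -5 + y)
Y(22, -19)*(-126 + 451) = (-5 - 19)*(-126 + 451) = -24*325 = -7800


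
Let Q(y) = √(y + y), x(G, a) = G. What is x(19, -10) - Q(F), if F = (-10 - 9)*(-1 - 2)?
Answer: 19 - √114 ≈ 8.3229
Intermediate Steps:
F = 57 (F = -19*(-3) = 57)
Q(y) = √2*√y (Q(y) = √(2*y) = √2*√y)
x(19, -10) - Q(F) = 19 - √2*√57 = 19 - √114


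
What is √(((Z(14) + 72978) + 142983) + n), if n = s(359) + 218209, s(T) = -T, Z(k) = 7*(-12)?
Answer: √433727 ≈ 658.58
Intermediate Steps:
Z(k) = -84
n = 217850 (n = -1*359 + 218209 = -359 + 218209 = 217850)
√(((Z(14) + 72978) + 142983) + n) = √(((-84 + 72978) + 142983) + 217850) = √((72894 + 142983) + 217850) = √(215877 + 217850) = √433727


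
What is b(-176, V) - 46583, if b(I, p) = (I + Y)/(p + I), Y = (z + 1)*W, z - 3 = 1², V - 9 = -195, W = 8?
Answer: -8431455/181 ≈ -46583.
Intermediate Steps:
V = -186 (V = 9 - 195 = -186)
z = 4 (z = 3 + 1² = 3 + 1 = 4)
Y = 40 (Y = (4 + 1)*8 = 5*8 = 40)
b(I, p) = (40 + I)/(I + p) (b(I, p) = (I + 40)/(p + I) = (40 + I)/(I + p))
b(-176, V) - 46583 = (40 - 176)/(-176 - 186) - 46583 = -136/(-362) - 46583 = -1/362*(-136) - 46583 = 68/181 - 46583 = -8431455/181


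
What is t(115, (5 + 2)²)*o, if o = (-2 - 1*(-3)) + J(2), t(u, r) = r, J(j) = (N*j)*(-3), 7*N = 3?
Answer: -77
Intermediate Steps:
N = 3/7 (N = (⅐)*3 = 3/7 ≈ 0.42857)
J(j) = -9*j/7 (J(j) = (3*j/7)*(-3) = -9*j/7)
o = -11/7 (o = (-2 - 1*(-3)) - 9/7*2 = (-2 + 3) - 18/7 = 1 - 18/7 = -11/7 ≈ -1.5714)
t(115, (5 + 2)²)*o = (5 + 2)²*(-11/7) = 7²*(-11/7) = 49*(-11/7) = -77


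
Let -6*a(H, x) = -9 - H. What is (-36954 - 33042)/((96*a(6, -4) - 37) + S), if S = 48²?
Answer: -69996/2507 ≈ -27.920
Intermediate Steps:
S = 2304
a(H, x) = 3/2 + H/6 (a(H, x) = -(-9 - H)/6 = 3/2 + H/6)
(-36954 - 33042)/((96*a(6, -4) - 37) + S) = (-36954 - 33042)/((96*(3/2 + (⅙)*6) - 37) + 2304) = -69996/((96*(3/2 + 1) - 37) + 2304) = -69996/((96*(5/2) - 37) + 2304) = -69996/((240 - 37) + 2304) = -69996/(203 + 2304) = -69996/2507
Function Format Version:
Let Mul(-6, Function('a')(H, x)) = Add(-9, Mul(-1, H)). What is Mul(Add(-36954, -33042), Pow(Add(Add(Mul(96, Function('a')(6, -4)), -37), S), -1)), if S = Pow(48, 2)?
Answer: Rational(-69996, 2507) ≈ -27.920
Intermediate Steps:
S = 2304
Function('a')(H, x) = Add(Rational(3, 2), Mul(Rational(1, 6), H)) (Function('a')(H, x) = Mul(Rational(-1, 6), Add(-9, Mul(-1, H))) = Add(Rational(3, 2), Mul(Rational(1, 6), H)))
Mul(Add(-36954, -33042), Pow(Add(Add(Mul(96, Function('a')(6, -4)), -37), S), -1)) = Mul(Add(-36954, -33042), Pow(Add(Add(Mul(96, Add(Rational(3, 2), Mul(Rational(1, 6), 6))), -37), 2304), -1)) = Mul(-69996, Pow(Add(Add(Mul(96, Add(Rational(3, 2), 1)), -37), 2304), -1)) = Mul(-69996, Pow(Add(Add(Mul(96, Rational(5, 2)), -37), 2304), -1)) = Mul(-69996, Pow(Add(Add(240, -37), 2304), -1)) = Mul(-69996, Pow(Add(203, 2304), -1)) = Mul(-69996, Pow(2507, -1)) = Mul(-69996, Rational(1, 2507)) = Rational(-69996, 2507)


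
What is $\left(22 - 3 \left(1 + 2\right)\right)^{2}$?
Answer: $169$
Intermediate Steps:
$\left(22 - 3 \left(1 + 2\right)\right)^{2} = \left(22 - 9\right)^{2} = 13^{2} = 169$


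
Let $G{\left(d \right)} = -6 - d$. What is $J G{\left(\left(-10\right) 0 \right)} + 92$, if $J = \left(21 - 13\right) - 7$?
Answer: $86$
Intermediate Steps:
$J = 1$ ($J = \left(21 - 13\right) - 7 = 8 - 7 = 1$)
$J G{\left(\left(-10\right) 0 \right)} + 92 = 1 \left(-6 - \left(-10\right) 0\right) + 92 = 1 \left(-6 - 0\right) + 92 = 1 \left(-6 + 0\right) + 92 = 1 \left(-6\right) + 92 = -6 + 92 = 86$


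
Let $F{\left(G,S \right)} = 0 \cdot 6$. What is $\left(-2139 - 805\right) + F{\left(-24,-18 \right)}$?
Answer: $-2944$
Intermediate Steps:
$F{\left(G,S \right)} = 0$
$\left(-2139 - 805\right) + F{\left(-24,-18 \right)} = \left(-2139 - 805\right) + 0 = -2944 + 0 = -2944$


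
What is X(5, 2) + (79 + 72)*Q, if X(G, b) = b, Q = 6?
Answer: 908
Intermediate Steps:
X(5, 2) + (79 + 72)*Q = 2 + (79 + 72)*6 = 2 + 151*6 = 2 + 906 = 908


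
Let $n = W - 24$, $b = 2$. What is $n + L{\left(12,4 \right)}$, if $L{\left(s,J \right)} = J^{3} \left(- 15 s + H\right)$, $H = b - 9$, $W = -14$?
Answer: $-12006$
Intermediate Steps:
$n = -38$ ($n = -14 - 24 = -38$)
$H = -7$ ($H = 2 - 9 = -7$)
$L{\left(s,J \right)} = J^{3} \left(-7 - 15 s\right)$ ($L{\left(s,J \right)} = J^{3} \left(- 15 s - 7\right) = J^{3} \left(-7 - 15 s\right)$)
$n + L{\left(12,4 \right)} = -38 + 4^{3} \left(-7 - 180\right) = -38 + 64 \left(-7 - 180\right) = -38 + 64 \left(-187\right) = -38 - 11968 = -12006$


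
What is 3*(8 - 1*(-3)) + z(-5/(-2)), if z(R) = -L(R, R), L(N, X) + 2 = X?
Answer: 65/2 ≈ 32.500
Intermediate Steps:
L(N, X) = -2 + X
z(R) = 2 - R (z(R) = -(-2 + R) = 2 - R)
3*(8 - 1*(-3)) + z(-5/(-2)) = 3*(8 - 1*(-3)) + (2 - (-5)/(-2)) = 3*(8 + 3) + (2 - (-5)*(-1)/2) = 3*11 + (2 - 1*5/2) = 33 + (2 - 5/2) = 33 - ½ = 65/2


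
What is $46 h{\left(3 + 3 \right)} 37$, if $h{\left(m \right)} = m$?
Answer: $10212$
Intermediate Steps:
$46 h{\left(3 + 3 \right)} 37 = 46 \left(3 + 3\right) 37 = 46 \cdot 6 \cdot 37 = 276 \cdot 37 = 10212$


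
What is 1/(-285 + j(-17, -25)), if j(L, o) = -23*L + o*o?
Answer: 1/731 ≈ 0.0013680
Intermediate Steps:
j(L, o) = o² - 23*L (j(L, o) = -23*L + o² = o² - 23*L)
1/(-285 + j(-17, -25)) = 1/(-285 + ((-25)² - 23*(-17))) = 1/(-285 + (625 + 391)) = 1/(-285 + 1016) = 1/731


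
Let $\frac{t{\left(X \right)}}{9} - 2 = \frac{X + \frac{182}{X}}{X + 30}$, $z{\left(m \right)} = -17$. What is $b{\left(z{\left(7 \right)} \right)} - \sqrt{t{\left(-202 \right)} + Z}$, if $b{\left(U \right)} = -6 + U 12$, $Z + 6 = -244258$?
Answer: $-210 - \frac{5 i \sqrt{737069131069}}{8686} \approx -210.0 - 494.2 i$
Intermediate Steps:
$Z = -244264$ ($Z = -6 - 244258 = -244264$)
$t{\left(X \right)} = 18 + \frac{9 \left(X + \frac{182}{X}\right)}{30 + X}$ ($t{\left(X \right)} = 18 + 9 \frac{X + \frac{182}{X}}{X + 30} = 18 + 9 \frac{X + \frac{182}{X}}{30 + X} = 18 + \frac{9 \left(X + \frac{182}{X}\right)}{30 + X}$)
$b{\left(U \right)} = -6 + 12 U$
$b{\left(z{\left(7 \right)} \right)} - \sqrt{t{\left(-202 \right)} + Z} = \left(-6 + 12 \left(-17\right)\right) - \sqrt{\frac{9 \left(182 + 3 \left(-202\right)^{2} + 60 \left(-202\right)\right)}{\left(-202\right) \left(30 - 202\right)} - 244264} = \left(-6 - 204\right) - \sqrt{9 \left(- \frac{1}{202}\right) \frac{1}{-172} \left(182 + 3 \cdot 40804 - 12120\right) - 244264} = -210 - \sqrt{9 \left(- \frac{1}{202}\right) \left(- \frac{1}{172}\right) \left(182 + 122412 - 12120\right) - 244264} = -210 - \sqrt{9 \left(- \frac{1}{202}\right) \left(- \frac{1}{172}\right) 110474 - 244264} = -210 - \sqrt{\frac{497133}{17372} - 244264} = -210 - \sqrt{- \frac{4242857075}{17372}} = -210 - \frac{5 i \sqrt{737069131069}}{8686}$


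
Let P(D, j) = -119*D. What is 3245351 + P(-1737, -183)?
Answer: 3452054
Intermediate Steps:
3245351 + P(-1737, -183) = 3245351 - 119*(-1737) = 3245351 + 206703 = 3452054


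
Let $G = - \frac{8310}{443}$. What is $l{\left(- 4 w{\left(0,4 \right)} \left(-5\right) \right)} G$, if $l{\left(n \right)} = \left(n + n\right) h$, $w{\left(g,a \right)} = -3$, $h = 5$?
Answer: $\frac{4986000}{443} \approx 11255.0$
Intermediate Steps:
$G = - \frac{8310}{443}$ ($G = \left(-8310\right) \frac{1}{443} = - \frac{8310}{443} \approx -18.758$)
$l{\left(n \right)} = 10 n$ ($l{\left(n \right)} = \left(n + n\right) 5 = 2 n 5 = 10 n$)
$l{\left(- 4 w{\left(0,4 \right)} \left(-5\right) \right)} G = 10 \left(-4\right) \left(-3\right) \left(-5\right) \left(- \frac{8310}{443}\right) = 10 \cdot 12 \left(-5\right) \left(- \frac{8310}{443}\right) = 10 \left(-60\right) \left(- \frac{8310}{443}\right) = \left(-600\right) \left(- \frac{8310}{443}\right) = \frac{4986000}{443}$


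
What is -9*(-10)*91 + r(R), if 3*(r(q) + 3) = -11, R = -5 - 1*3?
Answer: 24550/3 ≈ 8183.3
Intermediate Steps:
R = -8 (R = -5 - 3 = -8)
r(q) = -20/3 (r(q) = -3 + (⅓)*(-11) = -3 - 11/3 = -20/3)
-9*(-10)*91 + r(R) = -9*(-10)*91 - 20/3 = 90*91 - 20/3 = 8190 - 20/3 = 24550/3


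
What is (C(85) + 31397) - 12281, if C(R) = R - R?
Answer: 19116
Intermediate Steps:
C(R) = 0
(C(85) + 31397) - 12281 = (0 + 31397) - 12281 = 31397 - 12281 = 19116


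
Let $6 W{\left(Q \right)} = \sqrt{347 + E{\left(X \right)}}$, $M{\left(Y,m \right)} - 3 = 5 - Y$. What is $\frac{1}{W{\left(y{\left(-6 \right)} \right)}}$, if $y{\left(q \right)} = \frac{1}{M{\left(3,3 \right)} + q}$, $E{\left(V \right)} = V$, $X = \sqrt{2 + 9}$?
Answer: $\frac{6}{\sqrt{347 + \sqrt{11}}} \approx 0.32057$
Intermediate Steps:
$X = \sqrt{11} \approx 3.3166$
$M{\left(Y,m \right)} = 8 - Y$ ($M{\left(Y,m \right)} = 3 - \left(-5 + Y\right) = 8 - Y$)
$y{\left(q \right)} = \frac{1}{5 + q}$ ($y{\left(q \right)} = \frac{1}{\left(8 - 3\right) + q} = \frac{1}{5 + q}$)
$W{\left(Q \right)} = \frac{\sqrt{347 + \sqrt{11}}}{6}$
$\frac{1}{W{\left(y{\left(-6 \right)} \right)}} = \frac{1}{\frac{1}{6} \sqrt{347 + \sqrt{11}}} = \frac{6}{\sqrt{347 + \sqrt{11}}}$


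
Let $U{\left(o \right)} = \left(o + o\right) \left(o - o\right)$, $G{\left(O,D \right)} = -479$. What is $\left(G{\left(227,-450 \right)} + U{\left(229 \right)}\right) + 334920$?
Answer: $334441$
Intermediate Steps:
$U{\left(o \right)} = 0$ ($U{\left(o \right)} = 2 o 0 = 0$)
$\left(G{\left(227,-450 \right)} + U{\left(229 \right)}\right) + 334920 = \left(-479 + 0\right) + 334920 = -479 + 334920 = 334441$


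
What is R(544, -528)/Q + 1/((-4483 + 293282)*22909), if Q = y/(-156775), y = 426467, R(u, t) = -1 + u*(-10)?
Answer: 182052085704953032/91017636675287 ≈ 2000.2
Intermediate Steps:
R(u, t) = -1 - 10*u
Q = -426467/156775 (Q = 426467/(-156775) = 426467*(-1/156775) = -426467/156775 ≈ -2.7202)
R(544, -528)/Q + 1/((-4483 + 293282)*22909) = (-1 - 10*544)/(-426467/156775) + 1/((-4483 + 293282)*22909) = (-1 - 5440)*(-156775/426467) + (1/22909)/288799 = -5441*(-156775/426467) + (1/288799)*(1/22909) = 853012775/426467 + 1/6616096291 = 182052085704953032/91017636675287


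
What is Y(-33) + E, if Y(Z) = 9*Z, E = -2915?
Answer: -3212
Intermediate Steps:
Y(-33) + E = 9*(-33) - 2915 = -297 - 2915 = -3212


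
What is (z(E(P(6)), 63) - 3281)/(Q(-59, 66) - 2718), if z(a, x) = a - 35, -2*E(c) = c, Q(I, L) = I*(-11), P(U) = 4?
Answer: 3318/2069 ≈ 1.6037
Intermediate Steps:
Q(I, L) = -11*I
E(c) = -c/2
z(a, x) = -35 + a
(z(E(P(6)), 63) - 3281)/(Q(-59, 66) - 2718) = ((-35 - ½*4) - 3281)/(-11*(-59) - 2718) = ((-35 - 2) - 3281)/(649 - 2718) = (-37 - 3281)/(-2069) = -3318*(-1/2069) = 3318/2069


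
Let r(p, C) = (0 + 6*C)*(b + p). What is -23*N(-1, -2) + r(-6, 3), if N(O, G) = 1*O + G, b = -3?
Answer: -93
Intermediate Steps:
N(O, G) = G + O (N(O, G) = O + G = G + O)
r(p, C) = 6*C*(-3 + p) (r(p, C) = (0 + 6*C)*(-3 + p) = (6*C)*(-3 + p) = 6*C*(-3 + p))
-23*N(-1, -2) + r(-6, 3) = -23*(-2 - 1) + 6*3*(-3 - 6) = -23*(-3) + 6*3*(-9) = 69 - 162 = -93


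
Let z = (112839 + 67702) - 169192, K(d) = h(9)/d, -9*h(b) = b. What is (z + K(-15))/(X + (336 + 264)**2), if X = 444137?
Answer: 170236/12062055 ≈ 0.014113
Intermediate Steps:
h(b) = -b/9
K(d) = -1/d (K(d) = (-1/9*9)/d = -1/d)
z = 11349 (z = 180541 - 169192 = 11349)
(z + K(-15))/(X + (336 + 264)**2) = (11349 - 1/(-15))/(444137 + (336 + 264)**2) = (11349 - 1*(-1/15))/(444137 + 600**2) = (11349 + 1/15)/(444137 + 360000) = (170236/15)/804137 = (170236/15)*(1/804137) = 170236/12062055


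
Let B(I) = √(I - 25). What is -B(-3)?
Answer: -2*I*√7 ≈ -5.2915*I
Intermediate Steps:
B(I) = √(-25 + I)
-B(-3) = -√(-25 - 3) = -√(-28) = -2*I*√7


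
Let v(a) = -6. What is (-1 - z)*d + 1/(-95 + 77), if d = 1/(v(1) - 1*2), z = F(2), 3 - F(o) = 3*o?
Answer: -11/36 ≈ -0.30556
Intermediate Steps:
F(o) = 3 - 3*o
z = -3 (z = 3 - 3*2 = 3 - 6 = -3)
d = -⅛ (d = 1/(-6 - 1*2) = 1/(-6 - 2) = 1/(-8) = -⅛ ≈ -0.12500)
(-1 - z)*d + 1/(-95 + 77) = (-1 - 1*(-3))*(-⅛) + 1/(-95 + 77) = (-1 + 3)*(-⅛) + 1/(-18) = 2*(-⅛) - 1/18 = -¼ - 1/18 = -11/36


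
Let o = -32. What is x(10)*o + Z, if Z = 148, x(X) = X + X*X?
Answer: -3372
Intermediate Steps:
x(X) = X + X**2
x(10)*o + Z = (10*(1 + 10))*(-32) + 148 = (10*11)*(-32) + 148 = 110*(-32) + 148 = -3520 + 148 = -3372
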